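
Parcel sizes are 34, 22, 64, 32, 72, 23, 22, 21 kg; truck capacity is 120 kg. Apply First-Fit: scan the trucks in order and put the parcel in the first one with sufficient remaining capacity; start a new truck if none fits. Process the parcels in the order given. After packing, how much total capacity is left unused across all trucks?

70

truck 1: place 34 kg, 86 kg left
truck 1: place 22 kg, 64 kg left
truck 1: place 64 kg, 0 kg left
truck 2: place 32 kg, 88 kg left
truck 2: place 72 kg, 16 kg left
truck 3: place 23 kg, 97 kg left
truck 3: place 22 kg, 75 kg left
truck 3: place 21 kg, 54 kg left
3 trucks × 120 kg = 360 kg; used 290 kg; unused 70 kg.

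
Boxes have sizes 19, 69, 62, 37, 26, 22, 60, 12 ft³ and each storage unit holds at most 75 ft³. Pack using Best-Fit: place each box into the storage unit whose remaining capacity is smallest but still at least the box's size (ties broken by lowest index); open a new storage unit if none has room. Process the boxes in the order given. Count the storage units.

Put 19 ft³ in storage unit 1; 56 ft³ remain.
Put 69 ft³ in storage unit 2; 6 ft³ remain.
Put 62 ft³ in storage unit 3; 13 ft³ remain.
Put 37 ft³ in storage unit 1; 19 ft³ remain.
Put 26 ft³ in storage unit 4; 49 ft³ remain.
Put 22 ft³ in storage unit 4; 27 ft³ remain.
Put 60 ft³ in storage unit 5; 15 ft³ remain.
Put 12 ft³ in storage unit 3; 1 ft³ remain.
Final storage units: [19,37] [69] [62,12] [26,22] [60].

5 storage units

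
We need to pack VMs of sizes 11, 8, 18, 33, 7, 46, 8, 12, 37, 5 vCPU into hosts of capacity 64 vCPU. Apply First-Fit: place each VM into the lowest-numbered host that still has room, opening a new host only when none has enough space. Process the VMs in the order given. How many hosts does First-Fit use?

host 1: place 11 vCPU, 53 vCPU left
host 1: place 8 vCPU, 45 vCPU left
host 1: place 18 vCPU, 27 vCPU left
host 2: place 33 vCPU, 31 vCPU left
host 1: place 7 vCPU, 20 vCPU left
host 3: place 46 vCPU, 18 vCPU left
host 1: place 8 vCPU, 12 vCPU left
host 1: place 12 vCPU, 0 vCPU left
host 4: place 37 vCPU, 27 vCPU left
host 2: place 5 vCPU, 26 vCPU left

4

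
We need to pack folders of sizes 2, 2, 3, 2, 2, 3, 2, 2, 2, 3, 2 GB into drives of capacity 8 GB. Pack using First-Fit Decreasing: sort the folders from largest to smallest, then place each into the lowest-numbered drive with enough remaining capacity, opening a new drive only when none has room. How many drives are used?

4

Sorted descending: 3, 3, 3, 2, 2, 2, 2, 2, 2, 2, 2.
drive 1: place 3 GB, 5 GB left
drive 1: place 3 GB, 2 GB left
drive 2: place 3 GB, 5 GB left
drive 1: place 2 GB, 0 GB left
drive 2: place 2 GB, 3 GB left
drive 2: place 2 GB, 1 GB left
drive 3: place 2 GB, 6 GB left
drive 3: place 2 GB, 4 GB left
drive 3: place 2 GB, 2 GB left
drive 3: place 2 GB, 0 GB left
drive 4: place 2 GB, 6 GB left
Final drives: [3,3,2] [3,2,2] [2,2,2,2] [2].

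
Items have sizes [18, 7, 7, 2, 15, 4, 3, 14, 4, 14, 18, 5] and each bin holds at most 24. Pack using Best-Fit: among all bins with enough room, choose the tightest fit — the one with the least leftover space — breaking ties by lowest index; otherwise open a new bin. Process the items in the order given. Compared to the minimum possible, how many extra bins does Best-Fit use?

Best-Fit: [18,2,4] [7,7] [15,3,4] [14] [14] [18,5] → 6 bins.
Total size 111; any packing needs at least ⌈111/24⌉ = 5 bins.
An optimal packing achieves that bound: [18,5] [18,4,2] [15,7] [14,7,3] [14,4] → 5 bins.
Excess: 6 − 5 = 1.

1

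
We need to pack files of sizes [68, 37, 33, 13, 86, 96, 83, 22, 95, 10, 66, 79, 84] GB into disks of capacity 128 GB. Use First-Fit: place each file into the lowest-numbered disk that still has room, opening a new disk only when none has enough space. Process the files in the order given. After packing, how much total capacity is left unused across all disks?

252

68 GB → disk 1 (remaining 60 GB)
37 GB → disk 1 (remaining 23 GB)
33 GB → disk 2 (remaining 95 GB)
13 GB → disk 1 (remaining 10 GB)
86 GB → disk 2 (remaining 9 GB)
96 GB → disk 3 (remaining 32 GB)
83 GB → disk 4 (remaining 45 GB)
22 GB → disk 3 (remaining 10 GB)
95 GB → disk 5 (remaining 33 GB)
10 GB → disk 1 (remaining 0 GB)
66 GB → disk 6 (remaining 62 GB)
79 GB → disk 7 (remaining 49 GB)
84 GB → disk 8 (remaining 44 GB)
8 disks × 128 GB = 1024 GB; used 772 GB; unused 252 GB.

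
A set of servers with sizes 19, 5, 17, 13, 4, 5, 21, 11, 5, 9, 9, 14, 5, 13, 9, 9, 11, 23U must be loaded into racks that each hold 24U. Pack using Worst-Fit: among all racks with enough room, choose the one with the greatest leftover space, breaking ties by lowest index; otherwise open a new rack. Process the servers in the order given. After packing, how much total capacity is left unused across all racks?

38

rack 1: place 19U, 5U left
rack 1: place 5U, 0U left
rack 2: place 17U, 7U left
rack 3: place 13U, 11U left
rack 3: place 4U, 7U left
rack 2: place 5U, 2U left
rack 4: place 21U, 3U left
rack 5: place 11U, 13U left
rack 5: place 5U, 8U left
rack 6: place 9U, 15U left
rack 6: place 9U, 6U left
rack 7: place 14U, 10U left
rack 7: place 5U, 5U left
rack 8: place 13U, 11U left
rack 8: place 9U, 2U left
rack 9: place 9U, 15U left
rack 9: place 11U, 4U left
rack 10: place 23U, 1U left
10 racks × 24U = 240U; used 202U; unused 38U.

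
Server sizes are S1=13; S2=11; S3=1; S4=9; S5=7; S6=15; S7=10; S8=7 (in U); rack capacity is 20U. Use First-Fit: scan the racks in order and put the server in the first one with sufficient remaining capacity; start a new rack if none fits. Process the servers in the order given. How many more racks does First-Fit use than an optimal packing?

1

First-Fit: [13,1] [11,9] [7,10] [15] [7] → 5 racks.
Total size 73U; any packing needs at least ⌈73/20⌉ = 4 racks.
An optimal packing achieves that bound: [15,1] [13,7] [11,9] [10,7] → 4 racks.
Excess: 5 − 4 = 1.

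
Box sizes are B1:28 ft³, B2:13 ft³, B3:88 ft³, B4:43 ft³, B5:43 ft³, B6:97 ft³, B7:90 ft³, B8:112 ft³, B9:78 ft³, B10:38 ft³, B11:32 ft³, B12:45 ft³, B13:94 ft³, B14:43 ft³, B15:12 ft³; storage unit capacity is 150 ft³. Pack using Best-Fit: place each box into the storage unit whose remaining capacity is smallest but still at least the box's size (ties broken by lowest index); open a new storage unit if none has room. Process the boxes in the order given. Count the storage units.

7 storage units

storage unit 1: place B1 (28 ft³), 122 ft³ left
storage unit 1: place B2 (13 ft³), 109 ft³ left
storage unit 1: place B3 (88 ft³), 21 ft³ left
storage unit 2: place B4 (43 ft³), 107 ft³ left
storage unit 2: place B5 (43 ft³), 64 ft³ left
storage unit 3: place B6 (97 ft³), 53 ft³ left
storage unit 4: place B7 (90 ft³), 60 ft³ left
storage unit 5: place B8 (112 ft³), 38 ft³ left
storage unit 6: place B9 (78 ft³), 72 ft³ left
storage unit 5: place B10 (38 ft³), 0 ft³ left
storage unit 3: place B11 (32 ft³), 21 ft³ left
storage unit 4: place B12 (45 ft³), 15 ft³ left
storage unit 7: place B13 (94 ft³), 56 ft³ left
storage unit 7: place B14 (43 ft³), 13 ft³ left
storage unit 7: place B15 (12 ft³), 1 ft³ left
Final storage units: [28,13,88] [43,43] [97,32] [90,45] [112,38] [78] [94,43,12].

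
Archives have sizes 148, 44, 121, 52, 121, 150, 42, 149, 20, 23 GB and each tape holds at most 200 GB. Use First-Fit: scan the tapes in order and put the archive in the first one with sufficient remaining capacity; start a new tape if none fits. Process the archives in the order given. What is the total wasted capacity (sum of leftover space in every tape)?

148 GB → tape 1 (remaining 52 GB)
44 GB → tape 1 (remaining 8 GB)
121 GB → tape 2 (remaining 79 GB)
52 GB → tape 2 (remaining 27 GB)
121 GB → tape 3 (remaining 79 GB)
150 GB → tape 4 (remaining 50 GB)
42 GB → tape 3 (remaining 37 GB)
149 GB → tape 5 (remaining 51 GB)
20 GB → tape 2 (remaining 7 GB)
23 GB → tape 3 (remaining 14 GB)
5 tapes × 200 GB = 1000 GB; used 870 GB; unused 130 GB.

130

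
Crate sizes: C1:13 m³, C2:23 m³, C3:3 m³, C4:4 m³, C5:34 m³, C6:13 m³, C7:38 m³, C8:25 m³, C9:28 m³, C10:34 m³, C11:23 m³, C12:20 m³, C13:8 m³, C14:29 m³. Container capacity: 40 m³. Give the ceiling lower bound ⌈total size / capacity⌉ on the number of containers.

Total size = 13 + 23 + 3 + 4 + 34 + 13 + 38 + 25 + 28 + 34 + 23 + 20 + 8 + 29 = 295 m³.
⌈295 / 40⌉ = 8.

8 containers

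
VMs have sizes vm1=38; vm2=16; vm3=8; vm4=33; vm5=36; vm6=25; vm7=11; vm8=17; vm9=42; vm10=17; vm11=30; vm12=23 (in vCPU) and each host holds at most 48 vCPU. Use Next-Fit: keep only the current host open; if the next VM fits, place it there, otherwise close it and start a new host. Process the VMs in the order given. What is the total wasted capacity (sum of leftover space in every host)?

host 1: place vm1 (38 vCPU), 10 vCPU left
host 2: place vm2 (16 vCPU), 32 vCPU left
host 2: place vm3 (8 vCPU), 24 vCPU left
host 3: place vm4 (33 vCPU), 15 vCPU left
host 4: place vm5 (36 vCPU), 12 vCPU left
host 5: place vm6 (25 vCPU), 23 vCPU left
host 5: place vm7 (11 vCPU), 12 vCPU left
host 6: place vm8 (17 vCPU), 31 vCPU left
host 7: place vm9 (42 vCPU), 6 vCPU left
host 8: place vm10 (17 vCPU), 31 vCPU left
host 8: place vm11 (30 vCPU), 1 vCPU left
host 9: place vm12 (23 vCPU), 25 vCPU left
9 hosts × 48 vCPU = 432 vCPU; used 296 vCPU; unused 136 vCPU.

136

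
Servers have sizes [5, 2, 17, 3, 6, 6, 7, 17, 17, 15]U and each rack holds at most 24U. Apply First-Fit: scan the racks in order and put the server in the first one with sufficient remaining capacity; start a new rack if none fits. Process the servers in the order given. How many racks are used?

Put 5U in rack 1; 19U remain.
Put 2U in rack 1; 17U remain.
Put 17U in rack 1; 0U remain.
Put 3U in rack 2; 21U remain.
Put 6U in rack 2; 15U remain.
Put 6U in rack 2; 9U remain.
Put 7U in rack 2; 2U remain.
Put 17U in rack 3; 7U remain.
Put 17U in rack 4; 7U remain.
Put 15U in rack 5; 9U remain.

5 racks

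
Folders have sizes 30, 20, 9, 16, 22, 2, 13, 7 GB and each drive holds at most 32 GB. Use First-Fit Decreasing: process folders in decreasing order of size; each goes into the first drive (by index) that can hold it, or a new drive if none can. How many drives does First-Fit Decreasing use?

4 drives

Sorted descending: 30, 22, 20, 16, 13, 9, 7, 2.
30 GB → drive 1 (remaining 2 GB)
22 GB → drive 2 (remaining 10 GB)
20 GB → drive 3 (remaining 12 GB)
16 GB → drive 4 (remaining 16 GB)
13 GB → drive 4 (remaining 3 GB)
9 GB → drive 2 (remaining 1 GB)
7 GB → drive 3 (remaining 5 GB)
2 GB → drive 1 (remaining 0 GB)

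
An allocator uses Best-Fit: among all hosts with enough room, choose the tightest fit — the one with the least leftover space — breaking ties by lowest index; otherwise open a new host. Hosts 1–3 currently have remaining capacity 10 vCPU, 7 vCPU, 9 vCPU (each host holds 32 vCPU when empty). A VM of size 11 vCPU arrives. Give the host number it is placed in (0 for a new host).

0

No host has ≥ 11 vCPU free, so a new host is opened.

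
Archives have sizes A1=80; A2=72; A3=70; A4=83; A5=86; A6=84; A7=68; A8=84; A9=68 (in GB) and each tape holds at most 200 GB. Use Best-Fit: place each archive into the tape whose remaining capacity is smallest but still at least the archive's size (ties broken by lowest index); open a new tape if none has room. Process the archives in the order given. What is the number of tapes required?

Put A1 (80 GB) in tape 1; 120 GB remain.
Put A2 (72 GB) in tape 1; 48 GB remain.
Put A3 (70 GB) in tape 2; 130 GB remain.
Put A4 (83 GB) in tape 2; 47 GB remain.
Put A5 (86 GB) in tape 3; 114 GB remain.
Put A6 (84 GB) in tape 3; 30 GB remain.
Put A7 (68 GB) in tape 4; 132 GB remain.
Put A8 (84 GB) in tape 4; 48 GB remain.
Put A9 (68 GB) in tape 5; 132 GB remain.

5 tapes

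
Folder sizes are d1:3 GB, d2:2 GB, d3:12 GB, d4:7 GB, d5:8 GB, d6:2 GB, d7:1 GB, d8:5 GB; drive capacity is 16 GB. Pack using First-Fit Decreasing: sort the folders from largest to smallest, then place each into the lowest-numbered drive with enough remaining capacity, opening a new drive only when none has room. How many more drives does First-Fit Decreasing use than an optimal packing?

0

First-Fit Decreasing: [12,3,1] [8,7] [5,2,2] → 3 drives.
Total size 40 GB; any packing needs at least ⌈40/16⌉ = 3 drives.
So 3 is already optimal.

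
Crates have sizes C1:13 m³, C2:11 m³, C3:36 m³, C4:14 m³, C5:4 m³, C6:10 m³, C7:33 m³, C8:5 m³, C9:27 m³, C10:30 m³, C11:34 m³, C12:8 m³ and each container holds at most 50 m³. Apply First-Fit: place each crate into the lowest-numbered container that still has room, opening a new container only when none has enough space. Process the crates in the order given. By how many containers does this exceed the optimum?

1

First-Fit: [13,11,14,4,5] [36,10] [33,8] [27] [30] [34] → 6 containers.
Total size 225 m³; any packing needs at least ⌈225/50⌉ = 5 containers.
An optimal packing achieves that bound: [36,14] [34,13] [33,11,5] [30,10,8] [27,4] → 5 containers.
Excess: 6 − 5 = 1.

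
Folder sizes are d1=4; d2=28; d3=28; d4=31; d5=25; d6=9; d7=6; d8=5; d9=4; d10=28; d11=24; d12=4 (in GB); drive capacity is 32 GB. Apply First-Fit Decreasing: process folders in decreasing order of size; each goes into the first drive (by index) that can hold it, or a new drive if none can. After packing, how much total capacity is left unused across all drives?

Sorted descending: 31, 28, 28, 28, 25, 24, 9, 6, 5, 4, 4, 4.
31 GB → drive 1 (remaining 1 GB)
28 GB → drive 2 (remaining 4 GB)
28 GB → drive 3 (remaining 4 GB)
28 GB → drive 4 (remaining 4 GB)
25 GB → drive 5 (remaining 7 GB)
24 GB → drive 6 (remaining 8 GB)
9 GB → drive 7 (remaining 23 GB)
6 GB → drive 5 (remaining 1 GB)
5 GB → drive 6 (remaining 3 GB)
4 GB → drive 2 (remaining 0 GB)
4 GB → drive 3 (remaining 0 GB)
4 GB → drive 4 (remaining 0 GB)
7 drives × 32 GB = 224 GB; used 196 GB; unused 28 GB.

28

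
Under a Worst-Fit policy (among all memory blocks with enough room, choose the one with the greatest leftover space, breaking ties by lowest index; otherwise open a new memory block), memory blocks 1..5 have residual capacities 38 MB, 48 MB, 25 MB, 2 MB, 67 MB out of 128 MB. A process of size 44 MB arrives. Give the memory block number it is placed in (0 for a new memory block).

Memory blocks with room: memory block 2 (48 MB), memory block 5 (67 MB).
Most room is memory block 5 with 67 MB free.

5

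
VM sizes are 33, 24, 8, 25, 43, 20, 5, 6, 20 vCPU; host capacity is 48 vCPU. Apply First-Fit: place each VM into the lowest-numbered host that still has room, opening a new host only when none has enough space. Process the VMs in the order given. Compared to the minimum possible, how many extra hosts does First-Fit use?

1

First-Fit: [33,8,5] [24,20] [25,6] [43] [20] → 5 hosts.
Total size 184 vCPU; any packing needs at least ⌈184/48⌉ = 4 hosts.
An optimal packing achieves that bound: [43,5] [33,8,6] [25,20] [24,20] → 4 hosts.
Excess: 5 − 4 = 1.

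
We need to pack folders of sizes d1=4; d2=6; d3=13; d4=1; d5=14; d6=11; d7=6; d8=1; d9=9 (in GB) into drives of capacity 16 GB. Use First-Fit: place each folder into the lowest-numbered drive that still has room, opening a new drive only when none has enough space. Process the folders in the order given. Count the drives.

5 drives

d1 (4 GB) → drive 1 (remaining 12 GB)
d2 (6 GB) → drive 1 (remaining 6 GB)
d3 (13 GB) → drive 2 (remaining 3 GB)
d4 (1 GB) → drive 1 (remaining 5 GB)
d5 (14 GB) → drive 3 (remaining 2 GB)
d6 (11 GB) → drive 4 (remaining 5 GB)
d7 (6 GB) → drive 5 (remaining 10 GB)
d8 (1 GB) → drive 1 (remaining 4 GB)
d9 (9 GB) → drive 5 (remaining 1 GB)
Final drives: [4,6,1,1] [13] [14] [11] [6,9].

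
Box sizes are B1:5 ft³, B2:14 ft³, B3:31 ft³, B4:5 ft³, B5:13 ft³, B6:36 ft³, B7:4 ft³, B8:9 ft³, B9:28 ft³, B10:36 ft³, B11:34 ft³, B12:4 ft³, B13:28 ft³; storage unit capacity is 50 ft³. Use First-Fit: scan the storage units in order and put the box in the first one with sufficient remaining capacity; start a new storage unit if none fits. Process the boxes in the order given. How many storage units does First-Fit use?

7

storage unit 1: place B1 (5 ft³), 45 ft³ left
storage unit 1: place B2 (14 ft³), 31 ft³ left
storage unit 1: place B3 (31 ft³), 0 ft³ left
storage unit 2: place B4 (5 ft³), 45 ft³ left
storage unit 2: place B5 (13 ft³), 32 ft³ left
storage unit 3: place B6 (36 ft³), 14 ft³ left
storage unit 2: place B7 (4 ft³), 28 ft³ left
storage unit 2: place B8 (9 ft³), 19 ft³ left
storage unit 4: place B9 (28 ft³), 22 ft³ left
storage unit 5: place B10 (36 ft³), 14 ft³ left
storage unit 6: place B11 (34 ft³), 16 ft³ left
storage unit 2: place B12 (4 ft³), 15 ft³ left
storage unit 7: place B13 (28 ft³), 22 ft³ left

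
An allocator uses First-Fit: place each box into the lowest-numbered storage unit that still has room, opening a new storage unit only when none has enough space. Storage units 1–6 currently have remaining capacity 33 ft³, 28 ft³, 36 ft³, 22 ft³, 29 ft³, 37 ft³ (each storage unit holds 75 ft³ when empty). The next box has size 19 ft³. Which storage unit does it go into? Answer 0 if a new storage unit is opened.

1

Storage units with room: storage unit 1 (33 ft³), storage unit 2 (28 ft³), storage unit 3 (36 ft³), storage unit 4 (22 ft³), storage unit 5 (29 ft³), storage unit 6 (37 ft³).
The first with room is storage unit 1.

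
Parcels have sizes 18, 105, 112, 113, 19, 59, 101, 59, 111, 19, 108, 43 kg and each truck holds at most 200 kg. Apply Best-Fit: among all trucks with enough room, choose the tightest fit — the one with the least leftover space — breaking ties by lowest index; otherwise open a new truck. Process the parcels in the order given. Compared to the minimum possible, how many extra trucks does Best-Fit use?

0

Best-Fit: [18,105,19,43] [112,59] [113,59,19] [101] [111] [108] → 6 trucks.
6 parcels exceed 100 kg (half the capacity), and no two of those can share a truck, so at least 6 trucks are needed.
So 6 is already optimal.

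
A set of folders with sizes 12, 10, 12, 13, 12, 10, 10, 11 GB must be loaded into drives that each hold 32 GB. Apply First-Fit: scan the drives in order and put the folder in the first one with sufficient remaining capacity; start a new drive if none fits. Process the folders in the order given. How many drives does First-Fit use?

12 GB → drive 1 (remaining 20 GB)
10 GB → drive 1 (remaining 10 GB)
12 GB → drive 2 (remaining 20 GB)
13 GB → drive 2 (remaining 7 GB)
12 GB → drive 3 (remaining 20 GB)
10 GB → drive 1 (remaining 0 GB)
10 GB → drive 3 (remaining 10 GB)
11 GB → drive 4 (remaining 21 GB)
Final drives: [12,10,10] [12,13] [12,10] [11].

4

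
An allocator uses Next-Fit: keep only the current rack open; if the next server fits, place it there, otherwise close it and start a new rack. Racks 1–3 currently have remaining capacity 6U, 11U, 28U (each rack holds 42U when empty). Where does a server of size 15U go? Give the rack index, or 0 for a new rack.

3

Next-Fit only looks at rack 3, which has 28U free.
15U fits there.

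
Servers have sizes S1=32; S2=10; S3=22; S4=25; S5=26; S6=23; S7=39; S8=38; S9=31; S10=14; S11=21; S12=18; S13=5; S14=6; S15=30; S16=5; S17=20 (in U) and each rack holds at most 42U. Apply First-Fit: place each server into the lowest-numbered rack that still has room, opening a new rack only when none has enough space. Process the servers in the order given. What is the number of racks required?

10 racks

Put S1 (32U) in rack 1; 10U remain.
Put S2 (10U) in rack 1; 0U remain.
Put S3 (22U) in rack 2; 20U remain.
Put S4 (25U) in rack 3; 17U remain.
Put S5 (26U) in rack 4; 16U remain.
Put S6 (23U) in rack 5; 19U remain.
Put S7 (39U) in rack 6; 3U remain.
Put S8 (38U) in rack 7; 4U remain.
Put S9 (31U) in rack 8; 11U remain.
Put S10 (14U) in rack 2; 6U remain.
Put S11 (21U) in rack 9; 21U remain.
Put S12 (18U) in rack 5; 1U remain.
Put S13 (5U) in rack 2; 1U remain.
Put S14 (6U) in rack 3; 11U remain.
Put S15 (30U) in rack 10; 12U remain.
Put S16 (5U) in rack 3; 6U remain.
Put S17 (20U) in rack 9; 1U remain.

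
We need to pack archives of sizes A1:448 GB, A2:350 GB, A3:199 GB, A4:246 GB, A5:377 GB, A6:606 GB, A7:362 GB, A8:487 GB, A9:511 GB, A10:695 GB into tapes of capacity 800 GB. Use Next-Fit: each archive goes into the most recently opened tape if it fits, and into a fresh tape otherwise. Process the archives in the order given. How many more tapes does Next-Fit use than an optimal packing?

Next-Fit: [448,350] [199,246] [377] [606] [362] [487] [511] [695] → 8 tapes.
Total size 4281 GB; any packing needs at least ⌈4281/800⌉ = 6 tapes.
An optimal packing achieves that bound: [695] [606] [511,246] [487,199] [448,350] [377,362] → 6 tapes.
Excess: 8 − 6 = 2.

2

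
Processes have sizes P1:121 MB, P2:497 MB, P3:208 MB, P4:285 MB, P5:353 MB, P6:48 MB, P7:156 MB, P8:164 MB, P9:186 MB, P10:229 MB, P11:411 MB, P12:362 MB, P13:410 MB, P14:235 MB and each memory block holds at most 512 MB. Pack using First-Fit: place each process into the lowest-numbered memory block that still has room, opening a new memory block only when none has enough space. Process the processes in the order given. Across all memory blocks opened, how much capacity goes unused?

P1 (121 MB) → memory block 1 (remaining 391 MB)
P2 (497 MB) → memory block 2 (remaining 15 MB)
P3 (208 MB) → memory block 1 (remaining 183 MB)
P4 (285 MB) → memory block 3 (remaining 227 MB)
P5 (353 MB) → memory block 4 (remaining 159 MB)
P6 (48 MB) → memory block 1 (remaining 135 MB)
P7 (156 MB) → memory block 3 (remaining 71 MB)
P8 (164 MB) → memory block 5 (remaining 348 MB)
P9 (186 MB) → memory block 5 (remaining 162 MB)
P10 (229 MB) → memory block 6 (remaining 283 MB)
P11 (411 MB) → memory block 7 (remaining 101 MB)
P12 (362 MB) → memory block 8 (remaining 150 MB)
P13 (410 MB) → memory block 9 (remaining 102 MB)
P14 (235 MB) → memory block 6 (remaining 48 MB)
9 memory blocks × 512 MB = 4608 MB; used 3665 MB; unused 943 MB.

943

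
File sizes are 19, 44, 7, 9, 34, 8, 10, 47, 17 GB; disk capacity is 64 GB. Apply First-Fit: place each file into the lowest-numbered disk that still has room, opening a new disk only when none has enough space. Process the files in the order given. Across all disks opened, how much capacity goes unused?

19 GB → disk 1 (remaining 45 GB)
44 GB → disk 1 (remaining 1 GB)
7 GB → disk 2 (remaining 57 GB)
9 GB → disk 2 (remaining 48 GB)
34 GB → disk 2 (remaining 14 GB)
8 GB → disk 2 (remaining 6 GB)
10 GB → disk 3 (remaining 54 GB)
47 GB → disk 3 (remaining 7 GB)
17 GB → disk 4 (remaining 47 GB)
4 disks × 64 GB = 256 GB; used 195 GB; unused 61 GB.

61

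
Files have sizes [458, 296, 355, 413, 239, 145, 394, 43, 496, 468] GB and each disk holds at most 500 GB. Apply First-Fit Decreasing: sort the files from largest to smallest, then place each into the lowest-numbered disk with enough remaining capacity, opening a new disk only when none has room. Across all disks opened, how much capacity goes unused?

Sorted descending: 496, 468, 458, 413, 394, 355, 296, 239, 145, 43.
Put 496 GB in disk 1; 4 GB remain.
Put 468 GB in disk 2; 32 GB remain.
Put 458 GB in disk 3; 42 GB remain.
Put 413 GB in disk 4; 87 GB remain.
Put 394 GB in disk 5; 106 GB remain.
Put 355 GB in disk 6; 145 GB remain.
Put 296 GB in disk 7; 204 GB remain.
Put 239 GB in disk 8; 261 GB remain.
Put 145 GB in disk 6; 0 GB remain.
Put 43 GB in disk 4; 44 GB remain.
8 disks × 500 GB = 4000 GB; used 3307 GB; unused 693 GB.

693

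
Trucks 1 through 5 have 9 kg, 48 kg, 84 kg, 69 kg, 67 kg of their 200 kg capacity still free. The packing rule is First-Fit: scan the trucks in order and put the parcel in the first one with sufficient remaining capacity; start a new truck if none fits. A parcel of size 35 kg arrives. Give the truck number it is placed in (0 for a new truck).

Trucks with room: truck 2 (48 kg), truck 3 (84 kg), truck 4 (69 kg), truck 5 (67 kg).
The first with room is truck 2.

2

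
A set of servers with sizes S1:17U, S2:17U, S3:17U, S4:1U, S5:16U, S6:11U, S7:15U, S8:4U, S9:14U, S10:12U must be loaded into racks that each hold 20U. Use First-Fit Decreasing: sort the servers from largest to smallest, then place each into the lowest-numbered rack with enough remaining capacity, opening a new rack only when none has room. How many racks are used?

8

Sorted descending: 17, 17, 17, 16, 15, 14, 12, 11, 4, 1.
Put 17U in rack 1; 3U remain.
Put 17U in rack 2; 3U remain.
Put 17U in rack 3; 3U remain.
Put 16U in rack 4; 4U remain.
Put 15U in rack 5; 5U remain.
Put 14U in rack 6; 6U remain.
Put 12U in rack 7; 8U remain.
Put 11U in rack 8; 9U remain.
Put 4U in rack 4; 0U remain.
Put 1U in rack 1; 2U remain.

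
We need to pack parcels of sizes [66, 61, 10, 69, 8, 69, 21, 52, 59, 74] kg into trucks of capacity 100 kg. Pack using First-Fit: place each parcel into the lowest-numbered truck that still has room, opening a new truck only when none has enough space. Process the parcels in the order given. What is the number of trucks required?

7

66 kg → truck 1 (remaining 34 kg)
61 kg → truck 2 (remaining 39 kg)
10 kg → truck 1 (remaining 24 kg)
69 kg → truck 3 (remaining 31 kg)
8 kg → truck 1 (remaining 16 kg)
69 kg → truck 4 (remaining 31 kg)
21 kg → truck 2 (remaining 18 kg)
52 kg → truck 5 (remaining 48 kg)
59 kg → truck 6 (remaining 41 kg)
74 kg → truck 7 (remaining 26 kg)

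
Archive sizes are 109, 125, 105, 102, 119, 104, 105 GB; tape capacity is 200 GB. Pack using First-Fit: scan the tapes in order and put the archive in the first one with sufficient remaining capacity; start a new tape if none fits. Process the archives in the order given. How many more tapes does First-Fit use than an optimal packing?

First-Fit: [109] [125] [105] [102] [119] [104] [105] → 7 tapes.
7 archives exceed 100 GB (half the capacity), and no two of those can share a tape, so at least 7 tapes are needed.
So 7 is already optimal.

0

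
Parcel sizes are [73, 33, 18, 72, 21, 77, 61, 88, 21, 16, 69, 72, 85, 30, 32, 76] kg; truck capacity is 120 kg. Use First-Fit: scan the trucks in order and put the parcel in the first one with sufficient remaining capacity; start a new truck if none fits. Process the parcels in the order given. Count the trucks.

9 trucks

truck 1: place 73 kg, 47 kg left
truck 1: place 33 kg, 14 kg left
truck 2: place 18 kg, 102 kg left
truck 2: place 72 kg, 30 kg left
truck 2: place 21 kg, 9 kg left
truck 3: place 77 kg, 43 kg left
truck 4: place 61 kg, 59 kg left
truck 5: place 88 kg, 32 kg left
truck 3: place 21 kg, 22 kg left
truck 3: place 16 kg, 6 kg left
truck 6: place 69 kg, 51 kg left
truck 7: place 72 kg, 48 kg left
truck 8: place 85 kg, 35 kg left
truck 4: place 30 kg, 29 kg left
truck 5: place 32 kg, 0 kg left
truck 9: place 76 kg, 44 kg left
Final trucks: [73,33] [18,72,21] [77,21,16] [61,30] [88,32] [69] [72] [85] [76].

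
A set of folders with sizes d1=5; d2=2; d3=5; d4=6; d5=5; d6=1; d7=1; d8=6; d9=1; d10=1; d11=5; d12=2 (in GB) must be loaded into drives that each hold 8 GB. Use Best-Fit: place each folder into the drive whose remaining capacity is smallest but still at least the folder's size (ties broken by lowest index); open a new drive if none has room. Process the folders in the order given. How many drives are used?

6

Put d1 (5 GB) in drive 1; 3 GB remain.
Put d2 (2 GB) in drive 1; 1 GB remain.
Put d3 (5 GB) in drive 2; 3 GB remain.
Put d4 (6 GB) in drive 3; 2 GB remain.
Put d5 (5 GB) in drive 4; 3 GB remain.
Put d6 (1 GB) in drive 1; 0 GB remain.
Put d7 (1 GB) in drive 3; 1 GB remain.
Put d8 (6 GB) in drive 5; 2 GB remain.
Put d9 (1 GB) in drive 3; 0 GB remain.
Put d10 (1 GB) in drive 5; 1 GB remain.
Put d11 (5 GB) in drive 6; 3 GB remain.
Put d12 (2 GB) in drive 2; 1 GB remain.
Final drives: [5,2,1] [5,2] [6,1,1] [5] [6,1] [5].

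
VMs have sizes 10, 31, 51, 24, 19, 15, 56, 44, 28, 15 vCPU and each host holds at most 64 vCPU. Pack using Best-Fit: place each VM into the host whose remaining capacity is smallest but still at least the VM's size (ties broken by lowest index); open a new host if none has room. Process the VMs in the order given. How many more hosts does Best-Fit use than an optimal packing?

1

Best-Fit: [10,31,19] [51] [24,15] [56] [44,15] [28] → 6 hosts.
Total size 293 vCPU; any packing needs at least ⌈293/64⌉ = 5 hosts.
An optimal packing achieves that bound: [56] [51,10] [44,19] [31,28] [24,15,15] → 5 hosts.
Excess: 6 − 5 = 1.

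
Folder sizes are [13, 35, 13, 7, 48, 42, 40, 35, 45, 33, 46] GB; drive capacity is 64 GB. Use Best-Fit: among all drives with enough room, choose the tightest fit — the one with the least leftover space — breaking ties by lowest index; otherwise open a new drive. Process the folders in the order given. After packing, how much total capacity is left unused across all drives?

Put 13 GB in drive 1; 51 GB remain.
Put 35 GB in drive 1; 16 GB remain.
Put 13 GB in drive 1; 3 GB remain.
Put 7 GB in drive 2; 57 GB remain.
Put 48 GB in drive 2; 9 GB remain.
Put 42 GB in drive 3; 22 GB remain.
Put 40 GB in drive 4; 24 GB remain.
Put 35 GB in drive 5; 29 GB remain.
Put 45 GB in drive 6; 19 GB remain.
Put 33 GB in drive 7; 31 GB remain.
Put 46 GB in drive 8; 18 GB remain.
8 drives × 64 GB = 512 GB; used 357 GB; unused 155 GB.

155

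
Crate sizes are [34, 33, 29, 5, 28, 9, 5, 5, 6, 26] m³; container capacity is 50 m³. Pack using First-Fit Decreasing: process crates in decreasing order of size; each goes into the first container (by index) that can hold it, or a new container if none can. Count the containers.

5 containers

Sorted descending: 34, 33, 29, 28, 26, 9, 6, 5, 5, 5.
Put 34 m³ in container 1; 16 m³ remain.
Put 33 m³ in container 2; 17 m³ remain.
Put 29 m³ in container 3; 21 m³ remain.
Put 28 m³ in container 4; 22 m³ remain.
Put 26 m³ in container 5; 24 m³ remain.
Put 9 m³ in container 1; 7 m³ remain.
Put 6 m³ in container 1; 1 m³ remain.
Put 5 m³ in container 2; 12 m³ remain.
Put 5 m³ in container 2; 7 m³ remain.
Put 5 m³ in container 2; 2 m³ remain.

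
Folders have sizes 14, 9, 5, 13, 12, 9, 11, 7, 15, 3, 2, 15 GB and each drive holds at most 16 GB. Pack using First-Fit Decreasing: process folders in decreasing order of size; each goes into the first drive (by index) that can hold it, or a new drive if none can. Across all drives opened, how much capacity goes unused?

Sorted descending: 15, 15, 14, 13, 12, 11, 9, 9, 7, 5, 3, 2.
drive 1: place 15 GB, 1 GB left
drive 2: place 15 GB, 1 GB left
drive 3: place 14 GB, 2 GB left
drive 4: place 13 GB, 3 GB left
drive 5: place 12 GB, 4 GB left
drive 6: place 11 GB, 5 GB left
drive 7: place 9 GB, 7 GB left
drive 8: place 9 GB, 7 GB left
drive 7: place 7 GB, 0 GB left
drive 6: place 5 GB, 0 GB left
drive 4: place 3 GB, 0 GB left
drive 3: place 2 GB, 0 GB left
8 drives × 16 GB = 128 GB; used 115 GB; unused 13 GB.

13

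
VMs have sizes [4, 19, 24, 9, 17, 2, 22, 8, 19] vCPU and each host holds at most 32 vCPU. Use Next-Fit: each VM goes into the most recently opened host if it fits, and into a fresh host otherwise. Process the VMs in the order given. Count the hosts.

5

4 vCPU → host 1 (remaining 28 vCPU)
19 vCPU → host 1 (remaining 9 vCPU)
24 vCPU → host 2 (remaining 8 vCPU)
9 vCPU → host 3 (remaining 23 vCPU)
17 vCPU → host 3 (remaining 6 vCPU)
2 vCPU → host 3 (remaining 4 vCPU)
22 vCPU → host 4 (remaining 10 vCPU)
8 vCPU → host 4 (remaining 2 vCPU)
19 vCPU → host 5 (remaining 13 vCPU)
Final hosts: [4,19] [24] [9,17,2] [22,8] [19].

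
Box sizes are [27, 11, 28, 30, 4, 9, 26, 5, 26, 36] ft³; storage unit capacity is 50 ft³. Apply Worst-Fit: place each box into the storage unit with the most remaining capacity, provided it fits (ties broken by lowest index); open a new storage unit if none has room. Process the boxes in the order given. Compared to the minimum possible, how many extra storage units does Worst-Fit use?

Worst-Fit: [27,11] [28,4] [30,9] [26,5] [26] [36] → 6 storage units.
6 boxes exceed 25 ft³ (half the capacity), and no two of those can share a storage unit, so at least 6 storage units are needed.
So 6 is already optimal.

0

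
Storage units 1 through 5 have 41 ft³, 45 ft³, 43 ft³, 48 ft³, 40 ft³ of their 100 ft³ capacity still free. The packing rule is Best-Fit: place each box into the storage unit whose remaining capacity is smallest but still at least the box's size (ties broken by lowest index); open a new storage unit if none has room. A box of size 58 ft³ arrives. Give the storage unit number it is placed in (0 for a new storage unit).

No storage unit has ≥ 58 ft³ free, so a new storage unit is opened.

0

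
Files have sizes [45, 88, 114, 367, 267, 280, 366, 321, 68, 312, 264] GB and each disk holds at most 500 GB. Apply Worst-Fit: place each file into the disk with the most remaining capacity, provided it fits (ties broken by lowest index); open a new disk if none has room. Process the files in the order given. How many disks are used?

8

Put 45 GB in disk 1; 455 GB remain.
Put 88 GB in disk 1; 367 GB remain.
Put 114 GB in disk 1; 253 GB remain.
Put 367 GB in disk 2; 133 GB remain.
Put 267 GB in disk 3; 233 GB remain.
Put 280 GB in disk 4; 220 GB remain.
Put 366 GB in disk 5; 134 GB remain.
Put 321 GB in disk 6; 179 GB remain.
Put 68 GB in disk 1; 185 GB remain.
Put 312 GB in disk 7; 188 GB remain.
Put 264 GB in disk 8; 236 GB remain.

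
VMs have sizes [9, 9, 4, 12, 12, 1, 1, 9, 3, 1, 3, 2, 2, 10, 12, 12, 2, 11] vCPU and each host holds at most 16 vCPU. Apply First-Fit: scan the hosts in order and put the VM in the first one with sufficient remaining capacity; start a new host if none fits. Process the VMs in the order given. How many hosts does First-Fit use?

9 hosts

host 1: place 9 vCPU, 7 vCPU left
host 2: place 9 vCPU, 7 vCPU left
host 1: place 4 vCPU, 3 vCPU left
host 3: place 12 vCPU, 4 vCPU left
host 4: place 12 vCPU, 4 vCPU left
host 1: place 1 vCPU, 2 vCPU left
host 1: place 1 vCPU, 1 vCPU left
host 5: place 9 vCPU, 7 vCPU left
host 2: place 3 vCPU, 4 vCPU left
host 1: place 1 vCPU, 0 vCPU left
host 2: place 3 vCPU, 1 vCPU left
host 3: place 2 vCPU, 2 vCPU left
host 3: place 2 vCPU, 0 vCPU left
host 6: place 10 vCPU, 6 vCPU left
host 7: place 12 vCPU, 4 vCPU left
host 8: place 12 vCPU, 4 vCPU left
host 4: place 2 vCPU, 2 vCPU left
host 9: place 11 vCPU, 5 vCPU left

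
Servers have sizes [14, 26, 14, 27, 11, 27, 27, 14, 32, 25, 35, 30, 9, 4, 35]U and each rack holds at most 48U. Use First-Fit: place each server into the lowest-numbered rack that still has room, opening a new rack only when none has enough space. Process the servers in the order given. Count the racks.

Put 14U in rack 1; 34U remain.
Put 26U in rack 1; 8U remain.
Put 14U in rack 2; 34U remain.
Put 27U in rack 2; 7U remain.
Put 11U in rack 3; 37U remain.
Put 27U in rack 3; 10U remain.
Put 27U in rack 4; 21U remain.
Put 14U in rack 4; 7U remain.
Put 32U in rack 5; 16U remain.
Put 25U in rack 6; 23U remain.
Put 35U in rack 7; 13U remain.
Put 30U in rack 8; 18U remain.
Put 9U in rack 3; 1U remain.
Put 4U in rack 1; 4U remain.
Put 35U in rack 9; 13U remain.

9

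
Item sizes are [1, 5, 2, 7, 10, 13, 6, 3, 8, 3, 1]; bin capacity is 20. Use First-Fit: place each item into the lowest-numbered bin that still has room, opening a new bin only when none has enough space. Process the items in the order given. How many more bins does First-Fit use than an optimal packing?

1

First-Fit: [1,5,2,7,3,1] [10,6,3] [13] [8] → 4 bins.
Total size 59; any packing needs at least ⌈59/20⌉ = 3 bins.
An optimal packing achieves that bound: [13,7] [10,8,2] [6,5,3,3,1,1] → 3 bins.
Excess: 4 − 3 = 1.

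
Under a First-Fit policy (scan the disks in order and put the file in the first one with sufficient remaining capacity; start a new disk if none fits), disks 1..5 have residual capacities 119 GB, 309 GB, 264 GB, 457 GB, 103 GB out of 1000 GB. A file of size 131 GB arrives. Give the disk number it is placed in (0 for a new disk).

2

Disks with room: disk 2 (309 GB), disk 3 (264 GB), disk 4 (457 GB).
The first with room is disk 2.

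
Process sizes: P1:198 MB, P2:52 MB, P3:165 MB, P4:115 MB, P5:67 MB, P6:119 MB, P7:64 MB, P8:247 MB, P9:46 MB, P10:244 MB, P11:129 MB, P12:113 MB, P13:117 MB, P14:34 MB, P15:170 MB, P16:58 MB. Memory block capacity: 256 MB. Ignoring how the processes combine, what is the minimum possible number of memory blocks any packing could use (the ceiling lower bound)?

Total size = 198 + 52 + 165 + 115 + 67 + 119 + 64 + 247 + 46 + 244 + 129 + 113 + 117 + 34 + 170 + 58 = 1938 MB.
⌈1938 / 256⌉ = 8.

8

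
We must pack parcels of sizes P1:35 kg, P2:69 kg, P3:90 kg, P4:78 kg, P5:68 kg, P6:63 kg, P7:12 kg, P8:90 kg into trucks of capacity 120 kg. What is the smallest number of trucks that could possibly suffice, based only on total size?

Total size = 35 + 69 + 90 + 78 + 68 + 63 + 12 + 90 = 505 kg.
⌈505 / 120⌉ = 5.

5 trucks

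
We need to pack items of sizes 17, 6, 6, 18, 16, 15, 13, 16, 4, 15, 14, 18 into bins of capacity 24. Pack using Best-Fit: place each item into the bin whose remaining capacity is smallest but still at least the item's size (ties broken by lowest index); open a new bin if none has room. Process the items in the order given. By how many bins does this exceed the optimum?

Best-Fit: [17,6] [6,18] [16,4] [15] [13] [16] [15] [14] [18] → 9 bins.
9 items exceed 12 (half the capacity), and no two of those can share a bin, so at least 9 bins are needed.
So 9 is already optimal.

0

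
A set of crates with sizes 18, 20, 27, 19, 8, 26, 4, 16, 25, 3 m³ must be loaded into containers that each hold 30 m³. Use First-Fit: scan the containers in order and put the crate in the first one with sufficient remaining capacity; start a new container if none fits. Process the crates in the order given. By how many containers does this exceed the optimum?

0

First-Fit: [18,8,4] [20,3] [27] [19] [26] [16] [25] → 7 containers.
7 crates exceed 15 m³ (half the capacity), and no two of those can share a container, so at least 7 containers are needed.
So 7 is already optimal.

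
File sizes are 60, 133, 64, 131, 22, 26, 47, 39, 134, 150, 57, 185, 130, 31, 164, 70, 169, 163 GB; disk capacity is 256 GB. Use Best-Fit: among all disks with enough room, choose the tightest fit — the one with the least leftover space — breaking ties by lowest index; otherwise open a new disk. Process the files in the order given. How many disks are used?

60 GB → disk 1 (remaining 196 GB)
133 GB → disk 1 (remaining 63 GB)
64 GB → disk 2 (remaining 192 GB)
131 GB → disk 2 (remaining 61 GB)
22 GB → disk 2 (remaining 39 GB)
26 GB → disk 2 (remaining 13 GB)
47 GB → disk 1 (remaining 16 GB)
39 GB → disk 3 (remaining 217 GB)
134 GB → disk 3 (remaining 83 GB)
150 GB → disk 4 (remaining 106 GB)
57 GB → disk 3 (remaining 26 GB)
185 GB → disk 5 (remaining 71 GB)
130 GB → disk 6 (remaining 126 GB)
31 GB → disk 5 (remaining 40 GB)
164 GB → disk 7 (remaining 92 GB)
70 GB → disk 7 (remaining 22 GB)
169 GB → disk 8 (remaining 87 GB)
163 GB → disk 9 (remaining 93 GB)

9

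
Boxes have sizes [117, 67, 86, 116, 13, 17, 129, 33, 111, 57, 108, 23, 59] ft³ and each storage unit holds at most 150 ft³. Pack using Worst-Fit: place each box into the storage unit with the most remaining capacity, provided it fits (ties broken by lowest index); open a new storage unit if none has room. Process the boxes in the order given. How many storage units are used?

Put 117 ft³ in storage unit 1; 33 ft³ remain.
Put 67 ft³ in storage unit 2; 83 ft³ remain.
Put 86 ft³ in storage unit 3; 64 ft³ remain.
Put 116 ft³ in storage unit 4; 34 ft³ remain.
Put 13 ft³ in storage unit 2; 70 ft³ remain.
Put 17 ft³ in storage unit 2; 53 ft³ remain.
Put 129 ft³ in storage unit 5; 21 ft³ remain.
Put 33 ft³ in storage unit 3; 31 ft³ remain.
Put 111 ft³ in storage unit 6; 39 ft³ remain.
Put 57 ft³ in storage unit 7; 93 ft³ remain.
Put 108 ft³ in storage unit 8; 42 ft³ remain.
Put 23 ft³ in storage unit 7; 70 ft³ remain.
Put 59 ft³ in storage unit 7; 11 ft³ remain.
Final storage units: [117] [67,13,17] [86,33] [116] [129] [111] [57,23,59] [108].

8 storage units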